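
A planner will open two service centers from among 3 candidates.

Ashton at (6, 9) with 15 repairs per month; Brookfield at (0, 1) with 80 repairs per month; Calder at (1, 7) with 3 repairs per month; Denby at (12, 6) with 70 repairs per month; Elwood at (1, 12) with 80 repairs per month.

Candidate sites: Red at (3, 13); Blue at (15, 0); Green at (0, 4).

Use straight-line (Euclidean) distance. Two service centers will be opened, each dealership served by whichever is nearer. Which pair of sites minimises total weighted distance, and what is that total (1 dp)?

Evaluate every pair (each demand assigned to the nearer of the two):
  {Red, Green}: total = 1301.5
  {Blue, Green}: total = 1481.2
  {Red, Blue}: total = 1732.0
Best pair: {Red, Green} with total 1301.5.

{Red, Green}, total 1301.5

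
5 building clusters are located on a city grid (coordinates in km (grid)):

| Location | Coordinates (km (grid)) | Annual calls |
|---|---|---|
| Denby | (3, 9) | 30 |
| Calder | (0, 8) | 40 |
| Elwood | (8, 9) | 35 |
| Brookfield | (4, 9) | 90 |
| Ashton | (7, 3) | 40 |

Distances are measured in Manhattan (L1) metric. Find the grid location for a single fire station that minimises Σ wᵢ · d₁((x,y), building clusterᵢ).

(4, 9)

Manhattan distance separates: Σwᵢ(|x−xᵢ|+|y−yᵢ|) = Σwᵢ|x−xᵢ| + Σwᵢ|y−yᵢ|, so x and y are optimised independently as 1-D weighted medians.
Total weight W = 235; half = 117.5.
x-coordinate, sorted with cumulative weight:
  x=0 (Calder, w=40) cum 40
  x=3 (Denby, w=30) cum 70
  x=4 (Brookfield, w=90) cum 160  ← median
  x=7 (Ashton, w=40) cum 200
  x=8 (Elwood, w=35) cum 235
⇒ x* = 4
y-coordinate, sorted with cumulative weight:
  y=3 (Ashton, w=40) cum 40
  y=8 (Calder, w=40) cum 80
  y=9 (Denby, w=30) cum 110
  y=9 (Elwood, w=35) cum 145  ← median
  y=9 (Brookfield, w=90) cum 235
⇒ y* = 9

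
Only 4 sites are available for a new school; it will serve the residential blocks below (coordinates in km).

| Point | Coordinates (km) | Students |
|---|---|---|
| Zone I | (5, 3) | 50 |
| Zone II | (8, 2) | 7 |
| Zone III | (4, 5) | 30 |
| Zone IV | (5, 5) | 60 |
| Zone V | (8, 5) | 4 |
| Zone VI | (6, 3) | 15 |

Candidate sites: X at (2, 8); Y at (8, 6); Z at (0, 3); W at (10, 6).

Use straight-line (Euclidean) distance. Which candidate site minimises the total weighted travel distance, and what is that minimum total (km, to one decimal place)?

Total weighted distance at each candidate:
  X (2, 8): total = 836.5
  Y (8, 6): total = 611.6
  Z (0, 3): total = 886.7
  W (10, 6): total = 895.2
Minimum is at Y with total 611.6 km.

Y, total 611.6 km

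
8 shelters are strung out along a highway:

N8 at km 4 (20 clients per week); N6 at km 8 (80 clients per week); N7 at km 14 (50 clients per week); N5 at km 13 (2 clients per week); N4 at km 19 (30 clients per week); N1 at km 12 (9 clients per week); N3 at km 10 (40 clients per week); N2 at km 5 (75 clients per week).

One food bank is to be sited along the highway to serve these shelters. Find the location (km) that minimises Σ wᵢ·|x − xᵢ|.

For a sum of weighted absolute distances on a line, the optimum is the weighted median (not the mean). Total weight W = 306; half-weight = 153.
Sort by position and accumulate weight:
  km 4 (N8, w=20) → cum 20
  km 5 (N2, w=75) → cum 95
  km 8 (N6, w=80) → cum 175  ≥ 153 → median here
  km 10 (N3, w=40) → cum 215
  km 12 (N1, w=9) → cum 224
  km 13 (N5, w=2) → cum 226
  km 14 (N7, w=50) → cum 276
  km 19 (N4, w=30) → cum 306
Optimal location: km 8.

x = 8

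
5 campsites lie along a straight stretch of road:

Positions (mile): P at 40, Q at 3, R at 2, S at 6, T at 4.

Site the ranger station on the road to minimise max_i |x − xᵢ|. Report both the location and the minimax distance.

The 1-center on a line is the midpoint of the two extreme points: leftmost at 2, rightmost at 40.
Optimal location = (2 + 40)/2 = 21; maximum distance = (40 − 2)/2 = 19.

location 21, max distance 19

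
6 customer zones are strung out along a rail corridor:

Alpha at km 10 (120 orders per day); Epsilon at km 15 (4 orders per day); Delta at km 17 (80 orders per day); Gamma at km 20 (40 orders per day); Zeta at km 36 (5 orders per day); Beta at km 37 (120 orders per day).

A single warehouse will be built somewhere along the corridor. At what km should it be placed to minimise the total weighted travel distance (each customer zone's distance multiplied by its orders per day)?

x = 17

For a sum of weighted absolute distances on a line, the optimum is the weighted median (not the mean). Total weight W = 369; half-weight = 184.5.
Sort by position and accumulate weight:
  km 10 (Alpha, w=120) → cum 120
  km 15 (Epsilon, w=4) → cum 124
  km 17 (Delta, w=80) → cum 204  ≥ 184.5 → median here
  km 20 (Gamma, w=40) → cum 244
  km 36 (Zeta, w=5) → cum 249
  km 37 (Beta, w=120) → cum 369
Optimal location: km 17.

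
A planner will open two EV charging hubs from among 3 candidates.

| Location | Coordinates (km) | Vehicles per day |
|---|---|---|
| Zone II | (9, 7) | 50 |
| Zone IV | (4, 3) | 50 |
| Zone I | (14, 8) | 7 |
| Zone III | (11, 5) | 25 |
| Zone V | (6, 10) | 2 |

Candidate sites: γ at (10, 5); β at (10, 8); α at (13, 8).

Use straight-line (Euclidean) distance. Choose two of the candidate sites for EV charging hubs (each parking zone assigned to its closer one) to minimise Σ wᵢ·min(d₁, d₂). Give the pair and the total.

{γ, β}, total 448.9

Evaluate every pair (each demand assigned to the nearer of the two):
  {γ, β}: total = 448.9
  {γ, α}: total = 472.8
  {β, α}: total = 556.2
Best pair: {γ, β} with total 448.9.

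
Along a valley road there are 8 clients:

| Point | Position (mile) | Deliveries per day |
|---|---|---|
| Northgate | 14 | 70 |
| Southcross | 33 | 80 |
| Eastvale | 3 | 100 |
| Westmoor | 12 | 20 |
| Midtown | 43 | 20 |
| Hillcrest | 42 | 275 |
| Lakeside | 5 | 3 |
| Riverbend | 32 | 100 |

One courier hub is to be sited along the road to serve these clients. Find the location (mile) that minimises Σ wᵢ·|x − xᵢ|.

x = 33

For a sum of weighted absolute distances on a line, the optimum is the weighted median (not the mean). Total weight W = 668; half-weight = 334.
Sort by position and accumulate weight:
  mile 3 (Eastvale, w=100) → cum 100
  mile 5 (Lakeside, w=3) → cum 103
  mile 12 (Westmoor, w=20) → cum 123
  mile 14 (Northgate, w=70) → cum 193
  mile 32 (Riverbend, w=100) → cum 293
  mile 33 (Southcross, w=80) → cum 373  ≥ 334 → median here
  mile 42 (Hillcrest, w=275) → cum 648
  mile 43 (Midtown, w=20) → cum 668
Optimal location: mile 33.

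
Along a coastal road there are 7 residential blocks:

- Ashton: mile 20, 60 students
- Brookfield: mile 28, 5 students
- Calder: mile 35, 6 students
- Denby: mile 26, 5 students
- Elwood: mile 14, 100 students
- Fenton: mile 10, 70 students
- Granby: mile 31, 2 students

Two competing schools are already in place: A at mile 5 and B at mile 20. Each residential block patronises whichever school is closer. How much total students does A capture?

The indifferent point is the midpoint (5+20)/2 = 12.5; residential blocks left of it (closer to A at 5) go to A, those right go to B.
  Fenton at 10 (w=70) → A
  Elwood at 14 (w=100) → B
  Ashton at 20 (w=60) → B
  Denby at 26 (w=5) → B
  Brookfield at 28 (w=5) → B
  Granby at 31 (w=2) → B
  Calder at 35 (w=6) → B
A captures 70; B captures 178.

70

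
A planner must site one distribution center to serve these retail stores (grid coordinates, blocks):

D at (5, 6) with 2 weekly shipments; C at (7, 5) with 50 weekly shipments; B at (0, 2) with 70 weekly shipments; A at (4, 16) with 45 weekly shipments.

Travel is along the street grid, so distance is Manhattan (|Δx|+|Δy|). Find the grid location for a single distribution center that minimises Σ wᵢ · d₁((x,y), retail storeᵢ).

Manhattan distance separates: Σwᵢ(|x−xᵢ|+|y−yᵢ|) = Σwᵢ|x−xᵢ| + Σwᵢ|y−yᵢ|, so x and y are optimised independently as 1-D weighted medians.
Total weight W = 167; half = 83.5.
x-coordinate, sorted with cumulative weight:
  x=0 (B, w=70) cum 70
  x=4 (A, w=45) cum 115  ← median
  x=5 (D, w=2) cum 117
  x=7 (C, w=50) cum 167
⇒ x* = 4
y-coordinate, sorted with cumulative weight:
  y=2 (B, w=70) cum 70
  y=5 (C, w=50) cum 120  ← median
  y=6 (D, w=2) cum 122
  y=16 (A, w=45) cum 167
⇒ y* = 5

(4, 5)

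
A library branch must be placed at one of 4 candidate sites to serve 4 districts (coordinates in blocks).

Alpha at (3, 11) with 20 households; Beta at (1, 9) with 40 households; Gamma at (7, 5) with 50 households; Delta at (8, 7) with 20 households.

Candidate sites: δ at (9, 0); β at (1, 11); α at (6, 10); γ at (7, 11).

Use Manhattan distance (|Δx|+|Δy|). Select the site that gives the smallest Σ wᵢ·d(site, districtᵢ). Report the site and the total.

Total weighted distance at each candidate:
  δ (9, 0): total = 1530
  β (1, 11): total = 940
  α (6, 10): total = 720
  γ (7, 11): total = 800
Minimum is at α with total 720 blocks.

α, total 720 blocks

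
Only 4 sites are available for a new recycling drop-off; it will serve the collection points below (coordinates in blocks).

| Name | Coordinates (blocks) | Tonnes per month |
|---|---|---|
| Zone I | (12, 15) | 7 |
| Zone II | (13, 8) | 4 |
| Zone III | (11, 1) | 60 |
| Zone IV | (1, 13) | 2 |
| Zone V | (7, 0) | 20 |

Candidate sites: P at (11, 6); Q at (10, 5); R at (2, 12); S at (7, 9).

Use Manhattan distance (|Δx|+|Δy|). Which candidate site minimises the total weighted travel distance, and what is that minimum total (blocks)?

Total weighted distance at each candidate:
  P (11, 6): total = 620
  Q (10, 5): total = 602
  R (2, 12): total = 1695
  S (7, 9): total = 1025
Minimum is at Q with total 602 blocks.

Q, total 602 blocks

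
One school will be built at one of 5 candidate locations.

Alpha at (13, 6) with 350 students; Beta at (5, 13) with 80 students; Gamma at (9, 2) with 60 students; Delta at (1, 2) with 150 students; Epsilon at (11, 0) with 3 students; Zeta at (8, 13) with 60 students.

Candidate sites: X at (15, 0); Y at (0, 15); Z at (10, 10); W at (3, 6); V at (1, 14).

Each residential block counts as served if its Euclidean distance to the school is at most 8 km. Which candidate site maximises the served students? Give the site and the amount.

Coverage radius r = 8 km; a point is covered iff (Δx)²+(Δy)² ≤ 8² = 64.
  X (15, 0): covers {Alpha, Gamma, Epsilon} → 413
  Y (0, 15): covers {Beta} → 80
  Z (10, 10): covers {Alpha, Beta, Zeta} → 490
  W (3, 6): covers {Beta, Gamma, Delta} → 290
  V (1, 14): covers {Beta, Zeta} → 140
Maximum coverage at Z: 490 students.

Z, covering 490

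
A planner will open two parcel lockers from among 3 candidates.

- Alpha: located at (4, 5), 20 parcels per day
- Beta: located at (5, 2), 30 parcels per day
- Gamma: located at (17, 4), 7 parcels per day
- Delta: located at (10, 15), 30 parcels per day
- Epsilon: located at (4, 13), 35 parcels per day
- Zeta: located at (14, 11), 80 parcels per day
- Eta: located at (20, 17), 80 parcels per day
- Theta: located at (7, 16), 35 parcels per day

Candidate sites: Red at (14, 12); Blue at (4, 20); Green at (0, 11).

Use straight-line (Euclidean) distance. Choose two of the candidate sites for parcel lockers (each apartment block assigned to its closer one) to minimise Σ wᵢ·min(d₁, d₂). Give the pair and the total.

Evaluate every pair (each demand assigned to the nearer of the two):
  {Red, Green}: total = 1806.4
  {Red, Blue}: total = 1982.4
  {Blue, Green}: total = 3526.2
Best pair: {Red, Green} with total 1806.4.

{Red, Green}, total 1806.4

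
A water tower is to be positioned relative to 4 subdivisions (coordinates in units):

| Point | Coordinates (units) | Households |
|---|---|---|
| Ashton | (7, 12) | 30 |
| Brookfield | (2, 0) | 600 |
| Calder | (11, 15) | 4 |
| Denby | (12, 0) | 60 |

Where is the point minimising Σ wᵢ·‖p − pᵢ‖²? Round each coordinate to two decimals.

The minimiser of Σwᵢ‖p−pᵢ‖² is the weighted centroid p* = (Σwᵢpᵢ)/(Σwᵢ).
Σwᵢ = 694.
Σwᵢxᵢ = 30·7 + 600·2 + 4·11 + 60·12 = 2174.
Σwᵢyᵢ = 30·12 + 600·0 + 4·15 + 60·0 = 420.
x* = 2174/694 = 3.13, y* = 420/694 = 0.61.

(3.13, 0.61)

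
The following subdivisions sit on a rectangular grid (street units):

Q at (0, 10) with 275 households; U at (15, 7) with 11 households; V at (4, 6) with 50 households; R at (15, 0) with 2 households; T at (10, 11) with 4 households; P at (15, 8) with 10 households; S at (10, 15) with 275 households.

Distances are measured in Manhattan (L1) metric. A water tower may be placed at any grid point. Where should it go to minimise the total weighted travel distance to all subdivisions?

(4, 10)

Manhattan distance separates: Σwᵢ(|x−xᵢ|+|y−yᵢ|) = Σwᵢ|x−xᵢ| + Σwᵢ|y−yᵢ|, so x and y are optimised independently as 1-D weighted medians.
Total weight W = 627; half = 313.5.
x-coordinate, sorted with cumulative weight:
  x=0 (Q, w=275) cum 275
  x=4 (V, w=50) cum 325  ← median
  x=10 (T, w=4) cum 329
  x=10 (S, w=275) cum 604
  x=15 (U, w=11) cum 615
  x=15 (R, w=2) cum 617
  x=15 (P, w=10) cum 627
⇒ x* = 4
y-coordinate, sorted with cumulative weight:
  y=0 (R, w=2) cum 2
  y=6 (V, w=50) cum 52
  y=7 (U, w=11) cum 63
  y=8 (P, w=10) cum 73
  y=10 (Q, w=275) cum 348  ← median
  y=11 (T, w=4) cum 352
  y=15 (S, w=275) cum 627
⇒ y* = 10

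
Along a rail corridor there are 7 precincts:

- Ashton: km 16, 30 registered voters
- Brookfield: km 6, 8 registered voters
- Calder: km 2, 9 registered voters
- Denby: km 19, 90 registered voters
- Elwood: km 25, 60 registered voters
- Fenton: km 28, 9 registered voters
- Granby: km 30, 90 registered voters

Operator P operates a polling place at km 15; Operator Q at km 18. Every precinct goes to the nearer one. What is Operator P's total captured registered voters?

The indifferent point is the midpoint (15+18)/2 = 16.5; precincts left of it (closer to Operator P at 15) go to Operator P, those right go to Operator Q.
  Calder at 2 (w=9) → Operator P
  Brookfield at 6 (w=8) → Operator P
  Ashton at 16 (w=30) → Operator P
  Denby at 19 (w=90) → Operator Q
  Elwood at 25 (w=60) → Operator Q
  Fenton at 28 (w=9) → Operator Q
  Granby at 30 (w=90) → Operator Q
Operator P captures 47; Operator Q captures 249.

47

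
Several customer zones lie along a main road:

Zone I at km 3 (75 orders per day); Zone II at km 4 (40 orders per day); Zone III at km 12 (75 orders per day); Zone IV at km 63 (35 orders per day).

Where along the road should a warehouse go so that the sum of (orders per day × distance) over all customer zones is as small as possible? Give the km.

x = 4

For a sum of weighted absolute distances on a line, the optimum is the weighted median (not the mean). Total weight W = 225; half-weight = 112.5.
Sort by position and accumulate weight:
  km 3 (Zone I, w=75) → cum 75
  km 4 (Zone II, w=40) → cum 115  ≥ 112.5 → median here
  km 12 (Zone III, w=75) → cum 190
  km 63 (Zone IV, w=35) → cum 225
Optimal location: km 4.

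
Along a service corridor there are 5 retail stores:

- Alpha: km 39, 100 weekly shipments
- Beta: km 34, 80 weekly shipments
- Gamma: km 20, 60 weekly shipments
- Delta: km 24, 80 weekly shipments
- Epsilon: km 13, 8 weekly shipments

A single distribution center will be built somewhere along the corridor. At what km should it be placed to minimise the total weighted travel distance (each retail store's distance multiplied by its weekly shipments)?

x = 34

For a sum of weighted absolute distances on a line, the optimum is the weighted median (not the mean). Total weight W = 328; half-weight = 164.
Sort by position and accumulate weight:
  km 13 (Epsilon, w=8) → cum 8
  km 20 (Gamma, w=60) → cum 68
  km 24 (Delta, w=80) → cum 148
  km 34 (Beta, w=80) → cum 228  ≥ 164 → median here
  km 39 (Alpha, w=100) → cum 328
Optimal location: km 34.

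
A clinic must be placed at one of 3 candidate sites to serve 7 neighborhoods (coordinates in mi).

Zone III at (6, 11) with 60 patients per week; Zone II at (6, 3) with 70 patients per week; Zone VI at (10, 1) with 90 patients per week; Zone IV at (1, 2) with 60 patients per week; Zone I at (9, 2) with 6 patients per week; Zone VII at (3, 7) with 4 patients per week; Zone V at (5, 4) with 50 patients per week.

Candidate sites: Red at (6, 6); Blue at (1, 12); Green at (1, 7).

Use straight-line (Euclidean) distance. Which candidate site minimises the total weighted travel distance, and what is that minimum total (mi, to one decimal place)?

Total weighted distance at each candidate:
  Red (6, 6): total = 1624.9
  Blue (1, 12): total = 3451.4
  Green (1, 7): total = 2420.5
Minimum is at Red with total 1624.9 mi.

Red, total 1624.9 mi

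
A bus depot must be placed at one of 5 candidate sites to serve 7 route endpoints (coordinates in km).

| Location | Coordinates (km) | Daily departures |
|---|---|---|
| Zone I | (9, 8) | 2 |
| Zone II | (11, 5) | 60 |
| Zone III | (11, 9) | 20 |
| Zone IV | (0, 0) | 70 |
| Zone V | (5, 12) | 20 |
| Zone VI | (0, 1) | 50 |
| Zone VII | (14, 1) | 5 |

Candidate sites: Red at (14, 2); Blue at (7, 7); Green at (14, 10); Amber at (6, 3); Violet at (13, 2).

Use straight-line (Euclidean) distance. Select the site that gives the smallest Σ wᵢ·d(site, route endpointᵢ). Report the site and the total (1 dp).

Total weighted distance at each candidate:
  Red (14, 2): total = 2388.3
  Blue (7, 7): total = 1670.0
  Green (14, 10): total = 2689.8
  Amber (6, 3): total = 1499.1
  Violet (13, 2): total = 2212.2
Minimum is at Amber with total 1499.1 km.

Amber, total 1499.1 km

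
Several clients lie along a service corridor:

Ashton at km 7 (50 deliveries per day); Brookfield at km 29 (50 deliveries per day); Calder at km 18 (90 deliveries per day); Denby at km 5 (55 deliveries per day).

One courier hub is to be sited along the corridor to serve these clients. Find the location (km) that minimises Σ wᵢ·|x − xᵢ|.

x = 18

For a sum of weighted absolute distances on a line, the optimum is the weighted median (not the mean). Total weight W = 245; half-weight = 122.5.
Sort by position and accumulate weight:
  km 5 (Denby, w=55) → cum 55
  km 7 (Ashton, w=50) → cum 105
  km 18 (Calder, w=90) → cum 195  ≥ 122.5 → median here
  km 29 (Brookfield, w=50) → cum 245
Optimal location: km 18.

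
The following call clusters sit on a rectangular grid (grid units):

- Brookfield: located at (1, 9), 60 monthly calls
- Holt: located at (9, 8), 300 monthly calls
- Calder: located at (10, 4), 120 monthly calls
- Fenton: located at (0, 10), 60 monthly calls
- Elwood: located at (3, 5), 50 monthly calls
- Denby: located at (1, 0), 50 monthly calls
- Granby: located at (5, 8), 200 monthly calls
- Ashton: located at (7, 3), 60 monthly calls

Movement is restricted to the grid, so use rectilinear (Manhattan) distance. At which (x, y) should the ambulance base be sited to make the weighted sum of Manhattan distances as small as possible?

(7, 8)

Manhattan distance separates: Σwᵢ(|x−xᵢ|+|y−yᵢ|) = Σwᵢ|x−xᵢ| + Σwᵢ|y−yᵢ|, so x and y are optimised independently as 1-D weighted medians.
Total weight W = 900; half = 450.
x-coordinate, sorted with cumulative weight:
  x=0 (Fenton, w=60) cum 60
  x=1 (Brookfield, w=60) cum 120
  x=1 (Denby, w=50) cum 170
  x=3 (Elwood, w=50) cum 220
  x=5 (Granby, w=200) cum 420
  x=7 (Ashton, w=60) cum 480  ← median
  x=9 (Holt, w=300) cum 780
  x=10 (Calder, w=120) cum 900
⇒ x* = 7
y-coordinate, sorted with cumulative weight:
  y=0 (Denby, w=50) cum 50
  y=3 (Ashton, w=60) cum 110
  y=4 (Calder, w=120) cum 230
  y=5 (Elwood, w=50) cum 280
  y=8 (Holt, w=300) cum 580  ← median
  y=8 (Granby, w=200) cum 780
  y=9 (Brookfield, w=60) cum 840
  y=10 (Fenton, w=60) cum 900
⇒ y* = 8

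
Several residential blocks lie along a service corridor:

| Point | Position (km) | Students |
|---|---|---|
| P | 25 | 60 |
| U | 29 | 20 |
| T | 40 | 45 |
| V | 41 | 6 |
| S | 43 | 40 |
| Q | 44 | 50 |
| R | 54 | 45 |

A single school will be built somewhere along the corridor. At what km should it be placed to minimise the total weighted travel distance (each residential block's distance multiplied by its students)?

x = 43

For a sum of weighted absolute distances on a line, the optimum is the weighted median (not the mean). Total weight W = 266; half-weight = 133.
Sort by position and accumulate weight:
  km 25 (P, w=60) → cum 60
  km 29 (U, w=20) → cum 80
  km 40 (T, w=45) → cum 125
  km 41 (V, w=6) → cum 131
  km 43 (S, w=40) → cum 171  ≥ 133 → median here
  km 44 (Q, w=50) → cum 221
  km 54 (R, w=45) → cum 266
Optimal location: km 43.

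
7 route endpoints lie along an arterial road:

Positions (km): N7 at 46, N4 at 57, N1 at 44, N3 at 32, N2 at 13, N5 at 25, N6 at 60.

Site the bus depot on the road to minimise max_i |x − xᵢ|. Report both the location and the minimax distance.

location 36.5, max distance 23.5

The 1-center on a line is the midpoint of the two extreme points: leftmost at 13, rightmost at 60.
Optimal location = (13 + 60)/2 = 36.5; maximum distance = (60 − 13)/2 = 23.5.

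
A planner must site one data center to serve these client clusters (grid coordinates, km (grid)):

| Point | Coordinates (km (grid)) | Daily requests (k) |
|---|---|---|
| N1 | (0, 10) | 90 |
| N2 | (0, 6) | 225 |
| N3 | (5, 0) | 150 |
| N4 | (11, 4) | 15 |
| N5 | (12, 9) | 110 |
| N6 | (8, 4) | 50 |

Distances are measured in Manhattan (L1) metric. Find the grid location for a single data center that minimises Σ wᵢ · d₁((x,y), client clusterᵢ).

(5, 6)

Manhattan distance separates: Σwᵢ(|x−xᵢ|+|y−yᵢ|) = Σwᵢ|x−xᵢ| + Σwᵢ|y−yᵢ|, so x and y are optimised independently as 1-D weighted medians.
Total weight W = 640; half = 320.
x-coordinate, sorted with cumulative weight:
  x=0 (N1, w=90) cum 90
  x=0 (N2, w=225) cum 315
  x=5 (N3, w=150) cum 465  ← median
  x=8 (N6, w=50) cum 515
  x=11 (N4, w=15) cum 530
  x=12 (N5, w=110) cum 640
⇒ x* = 5
y-coordinate, sorted with cumulative weight:
  y=0 (N3, w=150) cum 150
  y=4 (N4, w=15) cum 165
  y=4 (N6, w=50) cum 215
  y=6 (N2, w=225) cum 440  ← median
  y=9 (N5, w=110) cum 550
  y=10 (N1, w=90) cum 640
⇒ y* = 6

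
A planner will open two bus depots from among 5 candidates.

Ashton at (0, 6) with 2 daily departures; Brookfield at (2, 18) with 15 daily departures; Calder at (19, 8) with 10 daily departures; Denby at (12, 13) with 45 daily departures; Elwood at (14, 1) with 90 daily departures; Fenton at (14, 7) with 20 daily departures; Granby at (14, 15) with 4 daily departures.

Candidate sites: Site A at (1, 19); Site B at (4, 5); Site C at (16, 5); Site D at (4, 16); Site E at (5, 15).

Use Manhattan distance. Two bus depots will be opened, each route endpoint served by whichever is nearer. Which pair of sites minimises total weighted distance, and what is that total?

{Site C, Site E}, total 1239

Evaluate every pair (each demand assigned to the nearer of the two):
  {Site C, Site E}: total = 1239
  {Site C, Site D}: total = 1307
  {Site A, Site C}: total = 1326
  {Site B, Site C}: total = 1503
  {Site B, Site E}: total = 2221
  {Site B, Site D}: total = 2289
  {Site A, Site B}: total = 2508
  {Site A, Site E}: total = 3119
  {Site D, Site E}: total = 3149
  {Site A, Site D}: total = 3457
Best pair: {Site C, Site E} with total 1239.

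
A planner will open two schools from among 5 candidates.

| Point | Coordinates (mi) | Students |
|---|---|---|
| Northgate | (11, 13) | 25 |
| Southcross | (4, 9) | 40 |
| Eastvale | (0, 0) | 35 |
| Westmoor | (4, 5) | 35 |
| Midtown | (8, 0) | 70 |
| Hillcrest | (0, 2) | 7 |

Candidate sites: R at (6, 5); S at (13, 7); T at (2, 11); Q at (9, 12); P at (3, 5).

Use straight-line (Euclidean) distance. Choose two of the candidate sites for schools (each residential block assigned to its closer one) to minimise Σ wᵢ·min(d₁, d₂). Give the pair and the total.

Evaluate every pair (each demand assigned to the nearer of the two):
  {Q, P}: total = 984.6
  {R, Q}: total = 1002.1
  {R, P}: total = 1046.5
  {S, P}: total = 1086.8
  {R, S}: total = 1104.3
  {T, P}: total = 1107.4
  {R, T}: total = 1110.9
  {S, T}: total = 1550.6
  {T, Q}: total = 1689.2
  {S, Q}: total = 1803.3
Best pair: {Q, P} with total 984.6.

{Q, P}, total 984.6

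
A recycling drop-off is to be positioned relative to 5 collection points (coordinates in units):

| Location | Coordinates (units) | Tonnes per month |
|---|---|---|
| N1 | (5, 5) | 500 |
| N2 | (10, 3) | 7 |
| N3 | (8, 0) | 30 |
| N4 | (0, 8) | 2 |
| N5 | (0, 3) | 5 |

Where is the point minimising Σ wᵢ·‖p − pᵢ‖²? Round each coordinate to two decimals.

(5.17, 4.69)

The minimiser of Σwᵢ‖p−pᵢ‖² is the weighted centroid p* = (Σwᵢpᵢ)/(Σwᵢ).
Σwᵢ = 544.
Σwᵢxᵢ = 500·5 + 7·10 + 30·8 + 2·0 + 5·0 = 2810.
Σwᵢyᵢ = 500·5 + 7·3 + 30·0 + 2·8 + 5·3 = 2552.
x* = 2810/544 = 5.17, y* = 2552/544 = 4.69.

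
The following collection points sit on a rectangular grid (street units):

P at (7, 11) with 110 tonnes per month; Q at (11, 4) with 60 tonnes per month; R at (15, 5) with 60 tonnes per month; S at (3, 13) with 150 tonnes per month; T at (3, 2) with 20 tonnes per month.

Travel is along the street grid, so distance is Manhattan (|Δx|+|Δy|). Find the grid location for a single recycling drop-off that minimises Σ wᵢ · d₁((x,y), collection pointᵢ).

Manhattan distance separates: Σwᵢ(|x−xᵢ|+|y−yᵢ|) = Σwᵢ|x−xᵢ| + Σwᵢ|y−yᵢ|, so x and y are optimised independently as 1-D weighted medians.
Total weight W = 400; half = 200.
x-coordinate, sorted with cumulative weight:
  x=3 (S, w=150) cum 150
  x=3 (T, w=20) cum 170
  x=7 (P, w=110) cum 280  ← median
  x=11 (Q, w=60) cum 340
  x=15 (R, w=60) cum 400
⇒ x* = 7
y-coordinate, sorted with cumulative weight:
  y=2 (T, w=20) cum 20
  y=4 (Q, w=60) cum 80
  y=5 (R, w=60) cum 140
  y=11 (P, w=110) cum 250  ← median
  y=13 (S, w=150) cum 400
⇒ y* = 11

(7, 11)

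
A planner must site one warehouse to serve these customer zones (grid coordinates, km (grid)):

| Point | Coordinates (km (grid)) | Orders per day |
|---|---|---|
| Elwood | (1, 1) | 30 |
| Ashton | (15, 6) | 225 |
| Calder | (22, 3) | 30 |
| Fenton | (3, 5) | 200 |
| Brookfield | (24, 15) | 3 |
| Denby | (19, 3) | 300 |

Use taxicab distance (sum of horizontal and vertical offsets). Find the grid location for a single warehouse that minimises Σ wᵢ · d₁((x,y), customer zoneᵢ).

Manhattan distance separates: Σwᵢ(|x−xᵢ|+|y−yᵢ|) = Σwᵢ|x−xᵢ| + Σwᵢ|y−yᵢ|, so x and y are optimised independently as 1-D weighted medians.
Total weight W = 788; half = 394.
x-coordinate, sorted with cumulative weight:
  x=1 (Elwood, w=30) cum 30
  x=3 (Fenton, w=200) cum 230
  x=15 (Ashton, w=225) cum 455  ← median
  x=19 (Denby, w=300) cum 755
  x=22 (Calder, w=30) cum 785
  x=24 (Brookfield, w=3) cum 788
⇒ x* = 15
y-coordinate, sorted with cumulative weight:
  y=1 (Elwood, w=30) cum 30
  y=3 (Calder, w=30) cum 60
  y=3 (Denby, w=300) cum 360
  y=5 (Fenton, w=200) cum 560  ← median
  y=6 (Ashton, w=225) cum 785
  y=15 (Brookfield, w=3) cum 788
⇒ y* = 5

(15, 5)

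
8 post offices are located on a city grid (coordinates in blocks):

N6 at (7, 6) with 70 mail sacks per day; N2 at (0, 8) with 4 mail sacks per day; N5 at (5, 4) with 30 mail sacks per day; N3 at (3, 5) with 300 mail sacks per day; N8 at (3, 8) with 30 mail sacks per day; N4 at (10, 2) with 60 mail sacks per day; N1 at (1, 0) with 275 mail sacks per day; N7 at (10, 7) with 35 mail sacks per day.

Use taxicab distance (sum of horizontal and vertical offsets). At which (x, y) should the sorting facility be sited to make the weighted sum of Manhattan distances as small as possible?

(3, 5)

Manhattan distance separates: Σwᵢ(|x−xᵢ|+|y−yᵢ|) = Σwᵢ|x−xᵢ| + Σwᵢ|y−yᵢ|, so x and y are optimised independently as 1-D weighted medians.
Total weight W = 804; half = 402.
x-coordinate, sorted with cumulative weight:
  x=0 (N2, w=4) cum 4
  x=1 (N1, w=275) cum 279
  x=3 (N3, w=300) cum 579  ← median
  x=3 (N8, w=30) cum 609
  x=5 (N5, w=30) cum 639
  x=7 (N6, w=70) cum 709
  x=10 (N4, w=60) cum 769
  x=10 (N7, w=35) cum 804
⇒ x* = 3
y-coordinate, sorted with cumulative weight:
  y=0 (N1, w=275) cum 275
  y=2 (N4, w=60) cum 335
  y=4 (N5, w=30) cum 365
  y=5 (N3, w=300) cum 665  ← median
  y=6 (N6, w=70) cum 735
  y=7 (N7, w=35) cum 770
  y=8 (N2, w=4) cum 774
  y=8 (N8, w=30) cum 804
⇒ y* = 5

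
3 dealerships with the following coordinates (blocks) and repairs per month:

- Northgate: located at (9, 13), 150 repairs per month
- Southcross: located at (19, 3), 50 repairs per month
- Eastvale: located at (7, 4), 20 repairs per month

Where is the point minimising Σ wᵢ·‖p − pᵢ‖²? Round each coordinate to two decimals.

The minimiser of Σwᵢ‖p−pᵢ‖² is the weighted centroid p* = (Σwᵢpᵢ)/(Σwᵢ).
Σwᵢ = 220.
Σwᵢxᵢ = 150·9 + 50·19 + 20·7 = 2440.
Σwᵢyᵢ = 150·13 + 50·3 + 20·4 = 2180.
x* = 2440/220 = 11.09, y* = 2180/220 = 9.91.

(11.09, 9.91)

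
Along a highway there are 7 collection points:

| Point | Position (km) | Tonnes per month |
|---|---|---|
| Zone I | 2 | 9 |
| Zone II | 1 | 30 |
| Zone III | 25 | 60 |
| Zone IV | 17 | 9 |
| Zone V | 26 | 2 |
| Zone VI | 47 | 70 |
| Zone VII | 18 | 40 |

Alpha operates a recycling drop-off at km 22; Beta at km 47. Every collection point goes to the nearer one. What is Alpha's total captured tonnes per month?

150

The indifferent point is the midpoint (22+47)/2 = 34.5; collection points left of it (closer to Alpha at 22) go to Alpha, those right go to Beta.
  Zone II at 1 (w=30) → Alpha
  Zone I at 2 (w=9) → Alpha
  Zone IV at 17 (w=9) → Alpha
  Zone VII at 18 (w=40) → Alpha
  Zone III at 25 (w=60) → Alpha
  Zone V at 26 (w=2) → Alpha
  Zone VI at 47 (w=70) → Beta
Alpha captures 150; Beta captures 70.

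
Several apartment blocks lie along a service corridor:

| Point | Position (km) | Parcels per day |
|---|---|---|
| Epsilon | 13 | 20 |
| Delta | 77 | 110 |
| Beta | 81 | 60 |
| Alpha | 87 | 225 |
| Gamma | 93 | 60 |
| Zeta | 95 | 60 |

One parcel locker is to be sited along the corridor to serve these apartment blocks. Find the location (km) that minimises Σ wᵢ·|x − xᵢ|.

For a sum of weighted absolute distances on a line, the optimum is the weighted median (not the mean). Total weight W = 535; half-weight = 267.5.
Sort by position and accumulate weight:
  km 13 (Epsilon, w=20) → cum 20
  km 77 (Delta, w=110) → cum 130
  km 81 (Beta, w=60) → cum 190
  km 87 (Alpha, w=225) → cum 415  ≥ 267.5 → median here
  km 93 (Gamma, w=60) → cum 475
  km 95 (Zeta, w=60) → cum 535
Optimal location: km 87.

x = 87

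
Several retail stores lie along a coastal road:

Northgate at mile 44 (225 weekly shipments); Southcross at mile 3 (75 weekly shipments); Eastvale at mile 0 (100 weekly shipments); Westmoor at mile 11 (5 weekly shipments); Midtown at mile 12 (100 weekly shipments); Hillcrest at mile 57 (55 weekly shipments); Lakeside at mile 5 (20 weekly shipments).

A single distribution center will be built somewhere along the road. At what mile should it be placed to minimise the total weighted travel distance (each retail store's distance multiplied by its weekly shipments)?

For a sum of weighted absolute distances on a line, the optimum is the weighted median (not the mean). Total weight W = 580; half-weight = 290.
Sort by position and accumulate weight:
  mile 0 (Eastvale, w=100) → cum 100
  mile 3 (Southcross, w=75) → cum 175
  mile 5 (Lakeside, w=20) → cum 195
  mile 11 (Westmoor, w=5) → cum 200
  mile 12 (Midtown, w=100) → cum 300  ≥ 290 → median here
  mile 44 (Northgate, w=225) → cum 525
  mile 57 (Hillcrest, w=55) → cum 580
Optimal location: mile 12.

x = 12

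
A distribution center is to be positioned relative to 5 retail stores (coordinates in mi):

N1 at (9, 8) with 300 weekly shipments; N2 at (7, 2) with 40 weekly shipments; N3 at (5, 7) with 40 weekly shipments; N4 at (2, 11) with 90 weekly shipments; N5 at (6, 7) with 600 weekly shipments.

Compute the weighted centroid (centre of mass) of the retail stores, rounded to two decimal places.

(6.50, 7.43)

The minimiser of Σwᵢ‖p−pᵢ‖² is the weighted centroid p* = (Σwᵢpᵢ)/(Σwᵢ).
Σwᵢ = 1070.
Σwᵢxᵢ = 300·9 + 40·7 + 40·5 + 90·2 + 600·6 = 6960.
Σwᵢyᵢ = 300·8 + 40·2 + 40·7 + 90·11 + 600·7 = 7950.
x* = 6960/1070 = 6.50, y* = 7950/1070 = 7.43.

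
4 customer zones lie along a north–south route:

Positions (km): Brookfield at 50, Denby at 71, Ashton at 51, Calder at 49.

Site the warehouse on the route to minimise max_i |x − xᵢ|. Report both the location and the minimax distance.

location 60, max distance 11

The 1-center on a line is the midpoint of the two extreme points: leftmost at 49, rightmost at 71.
Optimal location = (49 + 71)/2 = 60; maximum distance = (71 − 49)/2 = 11.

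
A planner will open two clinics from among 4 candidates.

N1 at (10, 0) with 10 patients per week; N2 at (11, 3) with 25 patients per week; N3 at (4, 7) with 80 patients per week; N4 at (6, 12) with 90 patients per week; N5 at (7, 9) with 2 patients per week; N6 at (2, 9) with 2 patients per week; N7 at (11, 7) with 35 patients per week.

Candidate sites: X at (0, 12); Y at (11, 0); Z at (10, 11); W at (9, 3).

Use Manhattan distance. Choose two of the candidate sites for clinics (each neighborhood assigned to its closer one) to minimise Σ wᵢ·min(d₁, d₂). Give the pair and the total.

Evaluate every pair (each demand assigned to the nearer of the two):
  {Z, W}: total = 1465
  {Y, Z}: total = 1540
  {X, W}: total = 1586
  {X, Y}: total = 1620
  {X, Z}: total = 1700
  {Y, W}: total = 2112
Best pair: {Z, W} with total 1465.

{Z, W}, total 1465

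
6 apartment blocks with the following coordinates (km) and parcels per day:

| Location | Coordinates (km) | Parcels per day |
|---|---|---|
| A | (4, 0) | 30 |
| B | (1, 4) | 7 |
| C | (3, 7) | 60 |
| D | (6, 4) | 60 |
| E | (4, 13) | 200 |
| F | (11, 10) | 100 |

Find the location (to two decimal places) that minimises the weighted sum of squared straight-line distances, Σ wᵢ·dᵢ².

The minimiser of Σwᵢ‖p−pᵢ‖² is the weighted centroid p* = (Σwᵢpᵢ)/(Σwᵢ).
Σwᵢ = 457.
Σwᵢxᵢ = 30·4 + 7·1 + 60·3 + 60·6 + 200·4 + 100·11 = 2567.
Σwᵢyᵢ = 30·0 + 7·4 + 60·7 + 60·4 + 200·13 + 100·10 = 4288.
x* = 2567/457 = 5.62, y* = 4288/457 = 9.38.

(5.62, 9.38)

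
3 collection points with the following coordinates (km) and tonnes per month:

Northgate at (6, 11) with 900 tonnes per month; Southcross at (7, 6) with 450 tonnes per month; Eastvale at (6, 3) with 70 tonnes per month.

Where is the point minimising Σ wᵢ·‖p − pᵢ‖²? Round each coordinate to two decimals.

The minimiser of Σwᵢ‖p−pᵢ‖² is the weighted centroid p* = (Σwᵢpᵢ)/(Σwᵢ).
Σwᵢ = 1420.
Σwᵢxᵢ = 900·6 + 450·7 + 70·6 = 8970.
Σwᵢyᵢ = 900·11 + 450·6 + 70·3 = 12810.
x* = 8970/1420 = 6.32, y* = 12810/1420 = 9.02.

(6.32, 9.02)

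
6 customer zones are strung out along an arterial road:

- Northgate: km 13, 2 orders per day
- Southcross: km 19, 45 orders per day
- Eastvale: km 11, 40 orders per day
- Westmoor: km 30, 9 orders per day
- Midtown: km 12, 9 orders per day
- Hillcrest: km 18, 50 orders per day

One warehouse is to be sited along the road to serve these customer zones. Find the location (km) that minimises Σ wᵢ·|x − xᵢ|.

x = 18

For a sum of weighted absolute distances on a line, the optimum is the weighted median (not the mean). Total weight W = 155; half-weight = 77.5.
Sort by position and accumulate weight:
  km 11 (Eastvale, w=40) → cum 40
  km 12 (Midtown, w=9) → cum 49
  km 13 (Northgate, w=2) → cum 51
  km 18 (Hillcrest, w=50) → cum 101  ≥ 77.5 → median here
  km 19 (Southcross, w=45) → cum 146
  km 30 (Westmoor, w=9) → cum 155
Optimal location: km 18.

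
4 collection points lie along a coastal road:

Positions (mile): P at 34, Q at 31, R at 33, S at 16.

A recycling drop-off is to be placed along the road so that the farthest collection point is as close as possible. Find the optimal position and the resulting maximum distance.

location 25, max distance 9

The 1-center on a line is the midpoint of the two extreme points: leftmost at 16, rightmost at 34.
Optimal location = (16 + 34)/2 = 25; maximum distance = (34 − 16)/2 = 9.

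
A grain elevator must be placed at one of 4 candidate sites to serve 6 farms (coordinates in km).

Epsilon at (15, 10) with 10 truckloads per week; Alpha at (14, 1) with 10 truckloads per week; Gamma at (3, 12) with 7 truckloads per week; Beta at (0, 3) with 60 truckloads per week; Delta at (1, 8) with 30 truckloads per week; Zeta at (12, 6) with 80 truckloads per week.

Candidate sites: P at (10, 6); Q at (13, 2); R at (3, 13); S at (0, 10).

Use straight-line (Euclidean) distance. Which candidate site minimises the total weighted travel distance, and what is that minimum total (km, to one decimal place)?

P, total 1255.6 km

Total weighted distance at each candidate:
  P (10, 6): total = 1255.6
  Q (13, 2): total = 1710.2
  R (3, 13): total = 1993.6
  S (0, 10): total = 1840.7
Minimum is at P with total 1255.6 km.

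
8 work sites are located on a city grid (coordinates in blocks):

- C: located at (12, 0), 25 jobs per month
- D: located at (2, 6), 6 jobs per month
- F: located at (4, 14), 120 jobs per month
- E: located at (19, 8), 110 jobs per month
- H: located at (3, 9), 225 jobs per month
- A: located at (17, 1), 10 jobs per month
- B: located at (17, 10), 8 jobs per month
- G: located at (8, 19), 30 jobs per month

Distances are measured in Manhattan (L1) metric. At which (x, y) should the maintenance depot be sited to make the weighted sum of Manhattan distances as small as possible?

(4, 9)

Manhattan distance separates: Σwᵢ(|x−xᵢ|+|y−yᵢ|) = Σwᵢ|x−xᵢ| + Σwᵢ|y−yᵢ|, so x and y are optimised independently as 1-D weighted medians.
Total weight W = 534; half = 267.
x-coordinate, sorted with cumulative weight:
  x=2 (D, w=6) cum 6
  x=3 (H, w=225) cum 231
  x=4 (F, w=120) cum 351  ← median
  x=8 (G, w=30) cum 381
  x=12 (C, w=25) cum 406
  x=17 (A, w=10) cum 416
  x=17 (B, w=8) cum 424
  x=19 (E, w=110) cum 534
⇒ x* = 4
y-coordinate, sorted with cumulative weight:
  y=0 (C, w=25) cum 25
  y=1 (A, w=10) cum 35
  y=6 (D, w=6) cum 41
  y=8 (E, w=110) cum 151
  y=9 (H, w=225) cum 376  ← median
  y=10 (B, w=8) cum 384
  y=14 (F, w=120) cum 504
  y=19 (G, w=30) cum 534
⇒ y* = 9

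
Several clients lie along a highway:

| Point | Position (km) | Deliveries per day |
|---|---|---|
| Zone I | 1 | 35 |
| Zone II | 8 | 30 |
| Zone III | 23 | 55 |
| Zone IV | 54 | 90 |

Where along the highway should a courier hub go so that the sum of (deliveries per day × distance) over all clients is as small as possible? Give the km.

For a sum of weighted absolute distances on a line, the optimum is the weighted median (not the mean). Total weight W = 210; half-weight = 105.
Sort by position and accumulate weight:
  km 1 (Zone I, w=35) → cum 35
  km 8 (Zone II, w=30) → cum 65
  km 23 (Zone III, w=55) → cum 120  ≥ 105 → median here
  km 54 (Zone IV, w=90) → cum 210
Optimal location: km 23.

x = 23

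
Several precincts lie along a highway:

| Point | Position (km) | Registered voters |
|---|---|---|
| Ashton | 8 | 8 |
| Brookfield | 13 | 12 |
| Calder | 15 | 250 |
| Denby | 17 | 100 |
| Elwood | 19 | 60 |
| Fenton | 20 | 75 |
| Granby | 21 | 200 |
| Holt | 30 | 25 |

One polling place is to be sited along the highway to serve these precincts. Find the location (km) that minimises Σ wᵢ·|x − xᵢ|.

For a sum of weighted absolute distances on a line, the optimum is the weighted median (not the mean). Total weight W = 730; half-weight = 365.
Sort by position and accumulate weight:
  km 8 (Ashton, w=8) → cum 8
  km 13 (Brookfield, w=12) → cum 20
  km 15 (Calder, w=250) → cum 270
  km 17 (Denby, w=100) → cum 370  ≥ 365 → median here
  km 19 (Elwood, w=60) → cum 430
  km 20 (Fenton, w=75) → cum 505
  km 21 (Granby, w=200) → cum 705
  km 30 (Holt, w=25) → cum 730
Optimal location: km 17.

x = 17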